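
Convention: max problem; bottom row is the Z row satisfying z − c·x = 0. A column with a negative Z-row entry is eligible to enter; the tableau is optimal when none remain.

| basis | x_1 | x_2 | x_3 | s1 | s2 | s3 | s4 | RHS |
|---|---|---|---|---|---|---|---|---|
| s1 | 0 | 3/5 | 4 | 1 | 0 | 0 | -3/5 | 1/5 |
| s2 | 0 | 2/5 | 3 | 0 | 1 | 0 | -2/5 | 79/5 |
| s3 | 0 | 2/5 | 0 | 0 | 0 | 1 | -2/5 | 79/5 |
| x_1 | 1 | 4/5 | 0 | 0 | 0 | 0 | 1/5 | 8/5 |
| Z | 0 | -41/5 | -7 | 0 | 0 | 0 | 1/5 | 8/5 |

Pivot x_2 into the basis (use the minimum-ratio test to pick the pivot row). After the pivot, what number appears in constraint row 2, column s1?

-2/3

Ratio test on column x_2 — row 1: (1/5)/(3/5) = 1/3; row 2: (79/5)/(2/5) = 79/2; row 3: (79/5)/(2/5) = 79/2; row 4: (8/5)/(4/5) = 2. Minimum is 1/3 at row 1 (s1 leaves); pivot element 3/5.
Divide row 1 by 3/5; eliminate column x_2 from the other rows.
Row 2 update in column s1: 0 − (2/5)·(5/3) = -2/3.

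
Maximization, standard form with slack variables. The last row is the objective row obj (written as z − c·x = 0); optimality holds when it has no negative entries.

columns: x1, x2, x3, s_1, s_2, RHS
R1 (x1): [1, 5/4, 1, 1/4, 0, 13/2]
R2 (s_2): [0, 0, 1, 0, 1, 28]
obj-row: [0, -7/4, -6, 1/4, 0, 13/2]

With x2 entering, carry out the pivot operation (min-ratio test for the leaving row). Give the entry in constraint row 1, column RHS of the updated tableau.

26/5

Ratio test on column x2 — row 1: (13/2)/(5/4) = 26/5; row 2: entry 0 ≤ 0. Minimum is 26/5 at row 1 (x1 leaves); pivot element 5/4.
Divide row 1 by 5/4; eliminate column x2 from the other rows.
In the new row 1, the RHS entry is the old entry divided by the pivot: (13/2)/(5/4) = 26/5.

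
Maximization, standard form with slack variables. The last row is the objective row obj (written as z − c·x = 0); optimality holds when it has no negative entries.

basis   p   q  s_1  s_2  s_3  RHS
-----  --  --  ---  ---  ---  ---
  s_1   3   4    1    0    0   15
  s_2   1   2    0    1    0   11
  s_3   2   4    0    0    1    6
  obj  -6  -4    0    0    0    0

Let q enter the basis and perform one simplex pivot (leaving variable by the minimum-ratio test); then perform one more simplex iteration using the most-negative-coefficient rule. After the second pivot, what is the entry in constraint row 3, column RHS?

Ratio test on column q — row 1: 15/4 = 15/4; row 2: 11/2 = 11/2; row 3: 6/4 = 3/2. Minimum is 3/2 at row 3 (s_3 leaves); pivot element 4.
Divide row 3 by 4; eliminate column q from the other rows.
Second iteration: most negative obj-row entry is -4 in column p, so p enters.
Ratio test on column p — row 1: 9/1 = 9; row 2: entry 0 ≤ 0; row 3: (3/2)/(1/2) = 3. Minimum is 3 at row 3 (q leaves); pivot element 1/2.
Divide row 3 by 1/2; eliminate column p from the other rows.
After both pivots, the entry at constraint row 3, column RHS is 3.

3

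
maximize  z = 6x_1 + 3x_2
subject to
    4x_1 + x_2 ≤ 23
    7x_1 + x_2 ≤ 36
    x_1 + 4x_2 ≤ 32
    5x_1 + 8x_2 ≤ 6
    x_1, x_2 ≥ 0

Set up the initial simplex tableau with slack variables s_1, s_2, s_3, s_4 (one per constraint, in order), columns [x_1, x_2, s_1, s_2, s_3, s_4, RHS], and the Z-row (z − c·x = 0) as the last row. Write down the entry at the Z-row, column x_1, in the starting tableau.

The Z-row carries the negated objective coefficients: the x_1 entry is -6.

-6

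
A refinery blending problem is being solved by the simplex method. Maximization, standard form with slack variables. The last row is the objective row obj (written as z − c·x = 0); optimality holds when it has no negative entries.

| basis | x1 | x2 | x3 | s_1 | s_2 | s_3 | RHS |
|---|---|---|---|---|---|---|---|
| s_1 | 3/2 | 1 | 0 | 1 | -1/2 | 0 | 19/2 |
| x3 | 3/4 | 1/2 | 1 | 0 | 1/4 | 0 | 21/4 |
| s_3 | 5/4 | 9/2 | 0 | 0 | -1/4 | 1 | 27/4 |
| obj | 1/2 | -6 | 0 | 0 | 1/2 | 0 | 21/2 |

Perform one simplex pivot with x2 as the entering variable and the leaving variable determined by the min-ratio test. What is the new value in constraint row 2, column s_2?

Ratio test on column x2 — row 1: (19/2)/1 = 19/2; row 2: (21/4)/(1/2) = 21/2; row 3: (27/4)/(9/2) = 3/2. Minimum is 3/2 at row 3 (s_3 leaves); pivot element 9/2.
Divide row 3 by 9/2; eliminate column x2 from the other rows.
Row 2 update in column s_2: 1/4 − (1/2)·(-1/18) = 5/18.

5/18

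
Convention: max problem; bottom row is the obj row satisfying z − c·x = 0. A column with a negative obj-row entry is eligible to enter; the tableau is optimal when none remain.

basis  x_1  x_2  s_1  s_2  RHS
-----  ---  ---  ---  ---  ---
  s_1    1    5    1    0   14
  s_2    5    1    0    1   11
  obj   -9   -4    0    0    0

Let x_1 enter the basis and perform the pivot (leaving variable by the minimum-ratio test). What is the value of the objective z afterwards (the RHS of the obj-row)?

99/5

Ratio test on column x_1 — row 1: 14/1 = 14; row 2: 11/5 = 11/5. Minimum is 11/5 at row 2 (s_2 leaves); pivot element 5.
Pivot on row 2; the obj-row RHS becomes 0 − (-9)·(11/5) = 99/5.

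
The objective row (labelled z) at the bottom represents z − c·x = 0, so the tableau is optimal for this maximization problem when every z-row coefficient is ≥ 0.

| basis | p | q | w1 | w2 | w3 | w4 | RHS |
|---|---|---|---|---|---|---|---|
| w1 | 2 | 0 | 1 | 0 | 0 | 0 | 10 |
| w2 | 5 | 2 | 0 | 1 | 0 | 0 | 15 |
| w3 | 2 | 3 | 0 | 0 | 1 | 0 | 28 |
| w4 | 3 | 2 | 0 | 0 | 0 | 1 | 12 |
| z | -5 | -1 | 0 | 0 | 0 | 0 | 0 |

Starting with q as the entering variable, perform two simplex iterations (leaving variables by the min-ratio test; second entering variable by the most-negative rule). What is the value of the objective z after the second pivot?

Ratio test on column q — row 1: entry 0 ≤ 0; row 2: 15/2 = 15/2; row 3: 28/3 = 28/3; row 4: 12/2 = 6. Minimum is 6 at row 4 (w4 leaves); pivot element 2.
Pivot on row 4; the z-row RHS becomes 0 − (-1)·6 = 6.
Next entering variable (most negative z-row entry -7/2): p.
Ratio test on column p — row 1: 10/2 = 5; row 2: 3/2 = 3/2; row 3: entry -5/2 ≤ 0; row 4: 6/(3/2) = 4. Minimum is 3/2 at row 2 (w2 leaves); pivot element 2.
After the second pivot the z-row RHS is 6 − (-7/2)·(3/2) = 45/4.

45/4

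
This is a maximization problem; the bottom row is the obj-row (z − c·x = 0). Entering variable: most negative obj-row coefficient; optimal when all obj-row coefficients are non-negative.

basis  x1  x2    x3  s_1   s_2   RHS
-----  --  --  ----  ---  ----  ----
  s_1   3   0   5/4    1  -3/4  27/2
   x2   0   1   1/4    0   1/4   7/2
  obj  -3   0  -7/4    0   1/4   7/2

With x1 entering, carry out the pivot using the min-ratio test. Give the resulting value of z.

Ratio test on column x1 — row 1: (27/2)/3 = 9/2; row 2: entry 0 ≤ 0. Minimum is 9/2 at row 1 (s_1 leaves); pivot element 3.
Pivot on row 1; the obj-row RHS becomes 7/2 − (-3)·(9/2) = 17.

17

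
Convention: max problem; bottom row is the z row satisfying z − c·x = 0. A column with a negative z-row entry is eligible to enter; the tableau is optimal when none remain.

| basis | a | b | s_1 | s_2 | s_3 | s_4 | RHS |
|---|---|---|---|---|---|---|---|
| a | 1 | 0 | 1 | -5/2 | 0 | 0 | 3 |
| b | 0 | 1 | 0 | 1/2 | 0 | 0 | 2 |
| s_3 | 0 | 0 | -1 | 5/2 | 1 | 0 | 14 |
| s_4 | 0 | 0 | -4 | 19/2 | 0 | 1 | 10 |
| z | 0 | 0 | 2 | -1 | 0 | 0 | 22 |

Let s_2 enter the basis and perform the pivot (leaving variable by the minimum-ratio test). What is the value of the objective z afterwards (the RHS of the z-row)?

Ratio test on column s_2 — row 1: entry -5/2 ≤ 0; row 2: 2/(1/2) = 4; row 3: 14/(5/2) = 28/5; row 4: 10/(19/2) = 20/19. Minimum is 20/19 at row 4 (s_4 leaves); pivot element 19/2.
Pivot on row 4; the z-row RHS becomes 22 − (-1)·(20/19) = 438/19.

438/19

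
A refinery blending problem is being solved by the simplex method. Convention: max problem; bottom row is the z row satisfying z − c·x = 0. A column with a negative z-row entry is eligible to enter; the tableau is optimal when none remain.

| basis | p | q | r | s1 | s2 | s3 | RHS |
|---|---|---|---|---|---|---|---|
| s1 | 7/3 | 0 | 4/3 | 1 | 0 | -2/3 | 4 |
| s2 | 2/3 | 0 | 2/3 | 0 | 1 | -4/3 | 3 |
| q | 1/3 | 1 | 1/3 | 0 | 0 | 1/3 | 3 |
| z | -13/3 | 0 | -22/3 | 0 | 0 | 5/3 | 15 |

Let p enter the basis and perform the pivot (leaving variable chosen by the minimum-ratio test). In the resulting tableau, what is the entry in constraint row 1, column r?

Ratio test on column p — row 1: 4/(7/3) = 12/7; row 2: 3/(2/3) = 9/2; row 3: 3/(1/3) = 9. Minimum is 12/7 at row 1 (s1 leaves); pivot element 7/3.
Divide row 1 by 7/3; eliminate column p from the other rows.
In the new row 1, the r entry is the old entry divided by the pivot: (4/3)/(7/3) = 4/7.

4/7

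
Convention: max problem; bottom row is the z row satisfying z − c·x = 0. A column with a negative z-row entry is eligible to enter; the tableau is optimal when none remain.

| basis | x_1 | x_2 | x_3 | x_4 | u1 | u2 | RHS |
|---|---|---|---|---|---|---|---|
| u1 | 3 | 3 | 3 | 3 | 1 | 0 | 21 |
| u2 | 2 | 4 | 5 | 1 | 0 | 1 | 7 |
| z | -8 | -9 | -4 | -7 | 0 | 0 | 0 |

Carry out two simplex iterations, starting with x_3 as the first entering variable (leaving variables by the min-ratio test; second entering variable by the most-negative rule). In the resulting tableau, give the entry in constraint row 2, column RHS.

7/2

Ratio test on column x_3 — row 1: 21/3 = 7; row 2: 7/5 = 7/5. Minimum is 7/5 at row 2 (u2 leaves); pivot element 5.
Divide row 2 by 5; eliminate column x_3 from the other rows.
Second iteration: most negative z-row entry is -32/5 in column x_1, so x_1 enters.
Ratio test on column x_1 — row 1: (84/5)/(9/5) = 28/3; row 2: (7/5)/(2/5) = 7/2. Minimum is 7/2 at row 2 (x_3 leaves); pivot element 2/5.
Divide row 2 by 2/5; eliminate column x_1 from the other rows.
After both pivots, the entry at constraint row 2, column RHS is 7/2.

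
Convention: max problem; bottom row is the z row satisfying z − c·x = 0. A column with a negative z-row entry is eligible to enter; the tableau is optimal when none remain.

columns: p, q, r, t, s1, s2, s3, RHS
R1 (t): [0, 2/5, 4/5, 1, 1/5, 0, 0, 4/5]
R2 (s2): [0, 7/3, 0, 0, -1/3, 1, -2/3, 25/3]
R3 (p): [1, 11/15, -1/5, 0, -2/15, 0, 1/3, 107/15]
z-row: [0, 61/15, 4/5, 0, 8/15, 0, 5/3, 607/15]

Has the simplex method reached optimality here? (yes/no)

Every z-row coefficient is ≥ 0, so the tableau is optimal.

yes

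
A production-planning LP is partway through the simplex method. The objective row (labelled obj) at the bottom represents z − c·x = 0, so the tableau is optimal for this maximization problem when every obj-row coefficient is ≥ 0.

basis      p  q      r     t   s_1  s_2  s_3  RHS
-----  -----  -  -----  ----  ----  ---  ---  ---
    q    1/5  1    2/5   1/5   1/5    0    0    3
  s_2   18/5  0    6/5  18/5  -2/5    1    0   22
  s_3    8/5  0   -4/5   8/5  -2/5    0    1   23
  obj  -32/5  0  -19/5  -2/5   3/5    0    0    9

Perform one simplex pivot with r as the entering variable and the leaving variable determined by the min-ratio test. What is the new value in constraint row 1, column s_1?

1/2

Ratio test on column r — row 1: 3/(2/5) = 15/2; row 2: 22/(6/5) = 55/3; row 3: entry -4/5 ≤ 0. Minimum is 15/2 at row 1 (q leaves); pivot element 2/5.
Divide row 1 by 2/5; eliminate column r from the other rows.
In the new row 1, the s_1 entry is the old entry divided by the pivot: (1/5)/(2/5) = 1/2.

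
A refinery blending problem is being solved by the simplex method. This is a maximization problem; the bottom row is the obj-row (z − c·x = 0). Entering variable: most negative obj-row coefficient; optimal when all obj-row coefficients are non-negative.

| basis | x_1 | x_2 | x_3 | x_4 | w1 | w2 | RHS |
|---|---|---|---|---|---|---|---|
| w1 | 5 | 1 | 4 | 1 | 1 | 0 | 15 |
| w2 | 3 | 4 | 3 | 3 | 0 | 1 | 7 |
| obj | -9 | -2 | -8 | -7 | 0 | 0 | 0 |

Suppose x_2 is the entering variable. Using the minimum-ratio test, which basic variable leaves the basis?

Column x_2 entries and ratios — w1: 15/1 = 15; w2: 7/4 = 7/4.
Smallest ratio is 7/4 in the row of w2, so w2 leaves.

w2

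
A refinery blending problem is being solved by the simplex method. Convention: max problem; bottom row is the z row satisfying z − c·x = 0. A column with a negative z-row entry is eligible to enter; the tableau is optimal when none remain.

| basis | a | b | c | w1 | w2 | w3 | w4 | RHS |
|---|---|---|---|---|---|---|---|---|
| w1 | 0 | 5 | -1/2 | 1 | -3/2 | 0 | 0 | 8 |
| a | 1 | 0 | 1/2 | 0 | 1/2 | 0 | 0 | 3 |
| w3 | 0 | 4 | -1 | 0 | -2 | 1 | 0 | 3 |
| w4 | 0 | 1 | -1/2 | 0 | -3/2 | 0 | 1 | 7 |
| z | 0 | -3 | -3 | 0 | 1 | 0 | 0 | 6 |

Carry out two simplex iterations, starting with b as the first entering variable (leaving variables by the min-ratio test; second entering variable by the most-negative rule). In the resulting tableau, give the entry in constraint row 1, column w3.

-5/3

Ratio test on column b — row 1: 8/5 = 8/5; row 2: entry 0 ≤ 0; row 3: 3/4 = 3/4; row 4: 7/1 = 7. Minimum is 3/4 at row 3 (w3 leaves); pivot element 4.
Divide row 3 by 4; eliminate column b from the other rows.
Second iteration: most negative z-row entry is -15/4 in column c, so c enters.
Ratio test on column c — row 1: (17/4)/(3/4) = 17/3; row 2: 3/(1/2) = 6; row 3: entry -1/4 ≤ 0; row 4: entry -1/4 ≤ 0. Minimum is 17/3 at row 1 (w1 leaves); pivot element 3/4.
Divide row 1 by 3/4; eliminate column c from the other rows.
After both pivots, the entry at constraint row 1, column w3 is -5/3.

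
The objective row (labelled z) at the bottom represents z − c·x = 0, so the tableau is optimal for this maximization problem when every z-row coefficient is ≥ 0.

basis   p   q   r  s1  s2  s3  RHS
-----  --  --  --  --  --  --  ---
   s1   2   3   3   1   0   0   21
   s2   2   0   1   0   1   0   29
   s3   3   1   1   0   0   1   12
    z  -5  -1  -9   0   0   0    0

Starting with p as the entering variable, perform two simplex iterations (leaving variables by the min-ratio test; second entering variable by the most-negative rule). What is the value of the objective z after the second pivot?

Ratio test on column p — row 1: 21/2 = 21/2; row 2: 29/2 = 29/2; row 3: 12/3 = 4. Minimum is 4 at row 3 (s3 leaves); pivot element 3.
Pivot on row 3; the z-row RHS becomes 0 − (-5)·4 = 20.
Next entering variable (most negative z-row entry -22/3): r.
Ratio test on column r — row 1: 13/(7/3) = 39/7; row 2: 21/(1/3) = 63; row 3: 4/(1/3) = 12. Minimum is 39/7 at row 1 (s1 leaves); pivot element 7/3.
After the second pivot the z-row RHS is 20 − (-22/3)·(39/7) = 426/7.

426/7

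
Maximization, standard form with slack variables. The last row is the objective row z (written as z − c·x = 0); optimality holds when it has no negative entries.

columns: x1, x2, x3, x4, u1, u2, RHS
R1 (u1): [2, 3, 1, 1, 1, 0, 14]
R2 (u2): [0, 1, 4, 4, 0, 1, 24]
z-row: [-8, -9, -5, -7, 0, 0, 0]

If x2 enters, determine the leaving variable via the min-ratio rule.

u1

Column x2 entries and ratios — u1: 14/3 = 14/3; u2: 24/1 = 24.
Smallest ratio is 14/3 in the row of u1, so u1 leaves.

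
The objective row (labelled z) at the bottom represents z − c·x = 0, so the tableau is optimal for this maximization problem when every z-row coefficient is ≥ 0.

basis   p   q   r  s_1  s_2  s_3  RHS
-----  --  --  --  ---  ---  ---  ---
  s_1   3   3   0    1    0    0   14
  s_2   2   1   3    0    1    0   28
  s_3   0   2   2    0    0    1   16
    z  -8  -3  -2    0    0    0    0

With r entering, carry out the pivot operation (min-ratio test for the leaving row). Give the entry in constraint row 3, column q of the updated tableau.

Ratio test on column r — row 1: entry 0 ≤ 0; row 2: 28/3 = 28/3; row 3: 16/2 = 8. Minimum is 8 at row 3 (s_3 leaves); pivot element 2.
Divide row 3 by 2; eliminate column r from the other rows.
In the new row 3, the q entry is the old entry divided by the pivot: 2/2 = 1.

1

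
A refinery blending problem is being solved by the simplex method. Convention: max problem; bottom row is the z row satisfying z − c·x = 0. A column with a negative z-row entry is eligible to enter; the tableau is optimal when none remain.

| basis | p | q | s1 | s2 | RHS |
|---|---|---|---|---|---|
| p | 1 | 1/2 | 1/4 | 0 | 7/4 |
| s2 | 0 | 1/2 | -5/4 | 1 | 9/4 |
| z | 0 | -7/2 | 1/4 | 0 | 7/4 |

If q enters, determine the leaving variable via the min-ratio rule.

p

Column q entries and ratios — p: (7/4)/(1/2) = 7/2; s2: (9/4)/(1/2) = 9/2.
Smallest ratio is 7/2 in the row of p, so p leaves.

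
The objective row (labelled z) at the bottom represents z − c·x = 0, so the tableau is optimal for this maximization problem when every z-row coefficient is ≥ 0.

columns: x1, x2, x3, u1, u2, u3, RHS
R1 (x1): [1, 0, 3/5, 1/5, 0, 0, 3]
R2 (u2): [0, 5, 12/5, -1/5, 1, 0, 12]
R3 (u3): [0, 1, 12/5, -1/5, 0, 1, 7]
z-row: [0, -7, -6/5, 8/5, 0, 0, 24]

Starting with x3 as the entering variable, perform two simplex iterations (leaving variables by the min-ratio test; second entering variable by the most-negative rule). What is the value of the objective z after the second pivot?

285/8

Ratio test on column x3 — row 1: 3/(3/5) = 5; row 2: 12/(12/5) = 5; row 3: 7/(12/5) = 35/12. Minimum is 35/12 at row 3 (u3 leaves); pivot element 12/5.
Pivot on row 3; the z-row RHS becomes 24 − (-6/5)·(35/12) = 55/2.
Next entering variable (most negative z-row entry -13/2): x2.
Ratio test on column x2 — row 1: entry -1/4 ≤ 0; row 2: 5/4 = 5/4; row 3: (35/12)/(5/12) = 7. Minimum is 5/4 at row 2 (u2 leaves); pivot element 4.
After the second pivot the z-row RHS is 55/2 − (-13/2)·(5/4) = 285/8.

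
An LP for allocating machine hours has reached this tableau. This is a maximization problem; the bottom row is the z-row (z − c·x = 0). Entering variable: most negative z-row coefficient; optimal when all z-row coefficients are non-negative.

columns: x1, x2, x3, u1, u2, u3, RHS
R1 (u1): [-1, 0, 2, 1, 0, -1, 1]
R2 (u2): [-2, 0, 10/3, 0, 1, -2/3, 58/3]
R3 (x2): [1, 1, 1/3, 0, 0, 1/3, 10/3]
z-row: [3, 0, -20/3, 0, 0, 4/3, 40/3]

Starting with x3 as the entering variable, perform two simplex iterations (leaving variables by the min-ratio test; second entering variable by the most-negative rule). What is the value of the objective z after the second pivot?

88/3

Ratio test on column x3 — row 1: 1/2 = 1/2; row 2: (58/3)/(10/3) = 29/5; row 3: (10/3)/(1/3) = 10. Minimum is 1/2 at row 1 (u1 leaves); pivot element 2.
Pivot on row 1; the z-row RHS becomes 40/3 − (-20/3)·(1/2) = 50/3.
Next entering variable (most negative z-row entry -2): u3.
Ratio test on column u3 — row 1: entry -1/2 ≤ 0; row 2: (53/3)/1 = 53/3; row 3: (19/6)/(1/2) = 19/3. Minimum is 19/3 at row 3 (x2 leaves); pivot element 1/2.
After the second pivot the z-row RHS is 50/3 − (-2)·(19/3) = 88/3.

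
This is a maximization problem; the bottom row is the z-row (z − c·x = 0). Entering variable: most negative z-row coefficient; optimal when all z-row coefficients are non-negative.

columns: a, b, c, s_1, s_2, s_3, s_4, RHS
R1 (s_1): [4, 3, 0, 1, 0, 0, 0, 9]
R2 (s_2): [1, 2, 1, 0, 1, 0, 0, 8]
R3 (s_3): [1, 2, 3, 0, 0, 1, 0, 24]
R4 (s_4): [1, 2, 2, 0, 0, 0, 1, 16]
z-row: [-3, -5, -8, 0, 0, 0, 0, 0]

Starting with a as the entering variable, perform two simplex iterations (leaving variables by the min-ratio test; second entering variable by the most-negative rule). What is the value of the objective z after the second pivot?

Ratio test on column a — row 1: 9/4 = 9/4; row 2: 8/1 = 8; row 3: 24/1 = 24; row 4: 16/1 = 16. Minimum is 9/4 at row 1 (s_1 leaves); pivot element 4.
Pivot on row 1; the z-row RHS becomes 0 − (-3)·(9/4) = 27/4.
Next entering variable (most negative z-row entry -8): c.
Ratio test on column c — row 1: entry 0 ≤ 0; row 2: (23/4)/1 = 23/4; row 3: (87/4)/3 = 29/4; row 4: (55/4)/2 = 55/8. Minimum is 23/4 at row 2 (s_2 leaves); pivot element 1.
After the second pivot the z-row RHS is 27/4 − (-8)·(23/4) = 211/4.

211/4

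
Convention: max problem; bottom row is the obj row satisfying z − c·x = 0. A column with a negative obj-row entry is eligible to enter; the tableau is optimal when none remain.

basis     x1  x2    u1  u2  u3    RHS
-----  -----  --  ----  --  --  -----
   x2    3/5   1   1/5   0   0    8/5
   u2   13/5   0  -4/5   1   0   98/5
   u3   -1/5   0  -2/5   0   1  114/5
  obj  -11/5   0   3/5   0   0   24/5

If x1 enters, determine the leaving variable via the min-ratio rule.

x2

Column x1 entries and ratios — x2: (8/5)/(3/5) = 8/3; u2: (98/5)/(13/5) = 98/13; u3: -1/5 ≤ 0, skip.
Smallest ratio is 8/3 in the row of x2, so x2 leaves.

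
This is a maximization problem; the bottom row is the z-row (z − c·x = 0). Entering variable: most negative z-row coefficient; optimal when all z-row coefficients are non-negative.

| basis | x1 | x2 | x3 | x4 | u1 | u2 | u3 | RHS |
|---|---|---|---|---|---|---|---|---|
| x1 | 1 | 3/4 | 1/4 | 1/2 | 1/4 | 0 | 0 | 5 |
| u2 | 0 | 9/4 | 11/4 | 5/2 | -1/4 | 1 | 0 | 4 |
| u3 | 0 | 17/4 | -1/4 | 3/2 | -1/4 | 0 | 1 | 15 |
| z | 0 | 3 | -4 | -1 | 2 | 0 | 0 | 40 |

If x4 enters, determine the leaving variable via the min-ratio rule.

u2

Column x4 entries and ratios — x1: 5/(1/2) = 10; u2: 4/(5/2) = 8/5; u3: 15/(3/2) = 10.
Smallest ratio is 8/5 in the row of u2, so u2 leaves.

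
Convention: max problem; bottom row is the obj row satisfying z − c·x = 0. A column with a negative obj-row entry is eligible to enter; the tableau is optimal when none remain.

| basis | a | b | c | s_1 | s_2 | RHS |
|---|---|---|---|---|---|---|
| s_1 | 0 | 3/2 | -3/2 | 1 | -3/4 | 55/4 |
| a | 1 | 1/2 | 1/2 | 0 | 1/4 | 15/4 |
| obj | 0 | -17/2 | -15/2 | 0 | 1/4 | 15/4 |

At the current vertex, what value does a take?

a is basic (row 2); its value is the RHS of that row, 15/4.

15/4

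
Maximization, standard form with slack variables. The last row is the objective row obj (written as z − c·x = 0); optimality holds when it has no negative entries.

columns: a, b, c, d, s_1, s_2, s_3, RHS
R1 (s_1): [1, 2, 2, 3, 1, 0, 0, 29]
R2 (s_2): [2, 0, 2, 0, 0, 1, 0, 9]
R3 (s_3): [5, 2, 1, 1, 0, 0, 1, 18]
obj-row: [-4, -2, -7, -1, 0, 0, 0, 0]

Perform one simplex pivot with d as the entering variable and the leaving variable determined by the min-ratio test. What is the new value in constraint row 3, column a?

14/3

Ratio test on column d — row 1: 29/3 = 29/3; row 2: entry 0 ≤ 0; row 3: 18/1 = 18. Minimum is 29/3 at row 1 (s_1 leaves); pivot element 3.
Divide row 1 by 3; eliminate column d from the other rows.
Row 3 update in column a: 5 − 1·(1/3) = 14/3.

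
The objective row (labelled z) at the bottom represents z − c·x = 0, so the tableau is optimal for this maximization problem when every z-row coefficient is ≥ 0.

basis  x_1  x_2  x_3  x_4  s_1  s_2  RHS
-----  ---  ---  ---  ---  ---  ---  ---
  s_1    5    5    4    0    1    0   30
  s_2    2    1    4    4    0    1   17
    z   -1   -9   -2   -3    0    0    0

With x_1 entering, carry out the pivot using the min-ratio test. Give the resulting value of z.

6

Ratio test on column x_1 — row 1: 30/5 = 6; row 2: 17/2 = 17/2. Minimum is 6 at row 1 (s_1 leaves); pivot element 5.
Pivot on row 1; the z-row RHS becomes 0 − (-1)·6 = 6.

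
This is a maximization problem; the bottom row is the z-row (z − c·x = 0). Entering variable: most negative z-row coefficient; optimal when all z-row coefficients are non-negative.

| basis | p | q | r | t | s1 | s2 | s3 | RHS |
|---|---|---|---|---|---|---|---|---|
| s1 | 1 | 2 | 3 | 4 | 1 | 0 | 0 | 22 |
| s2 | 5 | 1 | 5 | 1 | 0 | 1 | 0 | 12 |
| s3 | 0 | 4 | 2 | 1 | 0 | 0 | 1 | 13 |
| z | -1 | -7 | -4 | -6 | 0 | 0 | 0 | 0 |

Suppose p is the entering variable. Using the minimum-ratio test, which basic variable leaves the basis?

s2

Column p entries and ratios — s1: 22/1 = 22; s2: 12/5 = 12/5; s3: 0 ≤ 0, skip.
Smallest ratio is 12/5 in the row of s2, so s2 leaves.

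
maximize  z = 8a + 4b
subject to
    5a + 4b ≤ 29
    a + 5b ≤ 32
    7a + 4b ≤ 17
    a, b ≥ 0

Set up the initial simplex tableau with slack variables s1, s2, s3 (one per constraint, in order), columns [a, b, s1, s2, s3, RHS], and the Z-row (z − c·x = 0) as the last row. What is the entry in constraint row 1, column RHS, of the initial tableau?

29

The RHS of constraint 1 is b_1 = 29.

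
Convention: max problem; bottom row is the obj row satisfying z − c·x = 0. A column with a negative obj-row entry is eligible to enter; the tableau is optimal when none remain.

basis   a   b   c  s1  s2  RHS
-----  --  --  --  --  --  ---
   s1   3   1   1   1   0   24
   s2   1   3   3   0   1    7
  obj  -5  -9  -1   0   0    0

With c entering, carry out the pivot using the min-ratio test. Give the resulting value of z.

7/3

Ratio test on column c — row 1: 24/1 = 24; row 2: 7/3 = 7/3. Minimum is 7/3 at row 2 (s2 leaves); pivot element 3.
Pivot on row 2; the obj-row RHS becomes 0 − (-1)·(7/3) = 7/3.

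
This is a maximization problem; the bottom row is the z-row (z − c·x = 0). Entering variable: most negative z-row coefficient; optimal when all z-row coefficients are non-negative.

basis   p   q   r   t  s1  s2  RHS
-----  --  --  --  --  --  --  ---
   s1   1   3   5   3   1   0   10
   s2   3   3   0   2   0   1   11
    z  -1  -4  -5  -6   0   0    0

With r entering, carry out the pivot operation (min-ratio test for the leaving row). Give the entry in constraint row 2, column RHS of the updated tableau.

Ratio test on column r — row 1: 10/5 = 2; row 2: entry 0 ≤ 0. Minimum is 2 at row 1 (s1 leaves); pivot element 5.
Divide row 1 by 5; eliminate column r from the other rows.
Row 2 update in column RHS: 11 − 0·2 = 11.

11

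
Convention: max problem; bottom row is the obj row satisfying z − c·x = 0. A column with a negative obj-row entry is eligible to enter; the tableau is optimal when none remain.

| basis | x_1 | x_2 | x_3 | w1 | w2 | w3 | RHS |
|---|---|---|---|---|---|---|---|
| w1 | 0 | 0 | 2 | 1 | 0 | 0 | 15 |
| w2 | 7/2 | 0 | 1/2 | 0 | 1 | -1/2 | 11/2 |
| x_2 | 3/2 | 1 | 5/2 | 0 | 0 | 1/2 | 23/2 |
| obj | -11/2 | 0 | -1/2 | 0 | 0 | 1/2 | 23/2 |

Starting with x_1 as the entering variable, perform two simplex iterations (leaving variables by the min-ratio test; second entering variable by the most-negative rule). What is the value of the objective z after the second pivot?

119/5

Ratio test on column x_1 — row 1: entry 0 ≤ 0; row 2: (11/2)/(7/2) = 11/7; row 3: (23/2)/(3/2) = 23/3. Minimum is 11/7 at row 2 (w2 leaves); pivot element 7/2.
Pivot on row 2; the obj-row RHS becomes 23/2 − (-11/2)·(11/7) = 141/7.
Next entering variable (most negative obj-row entry -2/7): w3.
Ratio test on column w3 — row 1: entry 0 ≤ 0; row 2: entry -1/7 ≤ 0; row 3: (64/7)/(5/7) = 64/5. Minimum is 64/5 at row 3 (x_2 leaves); pivot element 5/7.
After the second pivot the obj-row RHS is 141/7 − (-2/7)·(64/5) = 119/5.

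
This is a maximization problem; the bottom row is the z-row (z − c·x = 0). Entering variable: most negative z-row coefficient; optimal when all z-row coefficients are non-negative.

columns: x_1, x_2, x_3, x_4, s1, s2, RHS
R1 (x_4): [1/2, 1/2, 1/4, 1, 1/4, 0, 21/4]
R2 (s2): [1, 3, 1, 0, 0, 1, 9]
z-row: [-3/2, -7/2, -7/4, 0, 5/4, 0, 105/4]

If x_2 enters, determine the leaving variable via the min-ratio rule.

s2

Column x_2 entries and ratios — x_4: (21/4)/(1/2) = 21/2; s2: 9/3 = 3.
Smallest ratio is 3 in the row of s2, so s2 leaves.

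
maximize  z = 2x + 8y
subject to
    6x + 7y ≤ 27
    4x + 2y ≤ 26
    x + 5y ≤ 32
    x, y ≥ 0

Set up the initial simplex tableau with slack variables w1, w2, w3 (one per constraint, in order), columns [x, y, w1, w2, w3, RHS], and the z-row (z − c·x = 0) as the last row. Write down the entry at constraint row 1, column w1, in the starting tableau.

1

Slack w1 belongs to constraint 1; its column is the unit vector e_1, so the entry in row 1 is 1.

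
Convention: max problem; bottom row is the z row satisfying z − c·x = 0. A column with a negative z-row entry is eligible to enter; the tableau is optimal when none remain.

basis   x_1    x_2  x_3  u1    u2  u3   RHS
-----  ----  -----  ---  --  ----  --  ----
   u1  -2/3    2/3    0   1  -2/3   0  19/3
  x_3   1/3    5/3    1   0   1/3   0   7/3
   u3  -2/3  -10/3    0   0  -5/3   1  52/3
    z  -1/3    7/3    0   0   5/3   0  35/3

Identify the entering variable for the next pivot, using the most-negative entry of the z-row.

x_1

Negative z-row entries: x_1: -1/3.
The most negative is -1/3 in column x_1, so x_1 enters.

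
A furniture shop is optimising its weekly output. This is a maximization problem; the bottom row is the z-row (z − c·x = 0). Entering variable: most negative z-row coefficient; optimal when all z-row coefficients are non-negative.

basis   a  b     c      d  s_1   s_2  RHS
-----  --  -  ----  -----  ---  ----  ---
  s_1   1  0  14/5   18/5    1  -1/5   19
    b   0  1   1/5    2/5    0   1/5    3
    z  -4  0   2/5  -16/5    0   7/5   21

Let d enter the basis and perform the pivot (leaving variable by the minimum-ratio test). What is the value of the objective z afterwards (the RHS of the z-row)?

Ratio test on column d — row 1: 19/(18/5) = 95/18; row 2: 3/(2/5) = 15/2. Minimum is 95/18 at row 1 (s_1 leaves); pivot element 18/5.
Pivot on row 1; the z-row RHS becomes 21 − (-16/5)·(95/18) = 341/9.

341/9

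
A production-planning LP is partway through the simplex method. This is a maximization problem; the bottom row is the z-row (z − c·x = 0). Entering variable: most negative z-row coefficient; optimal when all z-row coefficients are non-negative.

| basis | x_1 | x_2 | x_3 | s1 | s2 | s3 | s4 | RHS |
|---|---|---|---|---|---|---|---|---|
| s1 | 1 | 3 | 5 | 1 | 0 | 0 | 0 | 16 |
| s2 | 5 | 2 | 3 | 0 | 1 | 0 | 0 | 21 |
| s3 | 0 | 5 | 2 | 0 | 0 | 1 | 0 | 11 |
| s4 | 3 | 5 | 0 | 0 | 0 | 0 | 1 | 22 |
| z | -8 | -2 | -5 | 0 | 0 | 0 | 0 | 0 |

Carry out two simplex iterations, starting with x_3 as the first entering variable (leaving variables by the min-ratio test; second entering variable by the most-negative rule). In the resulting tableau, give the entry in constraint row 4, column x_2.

107/22

Ratio test on column x_3 — row 1: 16/5 = 16/5; row 2: 21/3 = 7; row 3: 11/2 = 11/2; row 4: entry 0 ≤ 0. Minimum is 16/5 at row 1 (s1 leaves); pivot element 5.
Divide row 1 by 5; eliminate column x_3 from the other rows.
Second iteration: most negative z-row entry is -7 in column x_1, so x_1 enters.
Ratio test on column x_1 — row 1: (16/5)/(1/5) = 16; row 2: (57/5)/(22/5) = 57/22; row 3: entry -2/5 ≤ 0; row 4: 22/3 = 22/3. Minimum is 57/22 at row 2 (s2 leaves); pivot element 22/5.
Divide row 2 by 22/5; eliminate column x_1 from the other rows.
After both pivots, the entry at constraint row 4, column x_2 is 107/22.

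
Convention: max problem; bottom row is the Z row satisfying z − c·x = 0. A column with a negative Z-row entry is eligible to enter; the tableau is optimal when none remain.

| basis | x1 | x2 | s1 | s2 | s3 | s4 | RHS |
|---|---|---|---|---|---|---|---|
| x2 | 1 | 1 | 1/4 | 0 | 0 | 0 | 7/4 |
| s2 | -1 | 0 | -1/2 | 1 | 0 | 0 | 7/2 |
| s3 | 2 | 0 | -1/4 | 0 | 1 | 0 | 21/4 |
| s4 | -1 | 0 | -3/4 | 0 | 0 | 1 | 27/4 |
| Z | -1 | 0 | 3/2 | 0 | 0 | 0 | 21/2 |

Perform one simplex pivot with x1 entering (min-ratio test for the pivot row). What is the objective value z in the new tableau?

49/4

Ratio test on column x1 — row 1: (7/4)/1 = 7/4; row 2: entry -1 ≤ 0; row 3: (21/4)/2 = 21/8; row 4: entry -1 ≤ 0. Minimum is 7/4 at row 1 (x2 leaves); pivot element 1.
Pivot on row 1; the Z-row RHS becomes 21/2 − (-1)·(7/4) = 49/4.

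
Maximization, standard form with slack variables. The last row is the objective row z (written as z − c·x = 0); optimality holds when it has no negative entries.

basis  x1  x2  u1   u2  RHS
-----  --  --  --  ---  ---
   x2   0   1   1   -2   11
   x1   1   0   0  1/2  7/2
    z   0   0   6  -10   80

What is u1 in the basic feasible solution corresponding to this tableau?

0

u1 is not in the basis, so in the current basic feasible solution u1 = 0.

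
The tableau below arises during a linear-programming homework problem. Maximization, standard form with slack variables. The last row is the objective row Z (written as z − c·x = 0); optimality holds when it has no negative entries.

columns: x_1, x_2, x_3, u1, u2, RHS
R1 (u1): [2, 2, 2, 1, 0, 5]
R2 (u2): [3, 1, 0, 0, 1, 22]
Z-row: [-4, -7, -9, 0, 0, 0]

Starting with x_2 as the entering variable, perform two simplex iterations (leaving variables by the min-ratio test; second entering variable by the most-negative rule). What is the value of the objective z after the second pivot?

45/2

Ratio test on column x_2 — row 1: 5/2 = 5/2; row 2: 22/1 = 22. Minimum is 5/2 at row 1 (u1 leaves); pivot element 2.
Pivot on row 1; the Z-row RHS becomes 0 − (-7)·(5/2) = 35/2.
Next entering variable (most negative Z-row entry -2): x_3.
Ratio test on column x_3 — row 1: (5/2)/1 = 5/2; row 2: entry -1 ≤ 0. Minimum is 5/2 at row 1 (x_2 leaves); pivot element 1.
After the second pivot the Z-row RHS is 35/2 − (-2)·(5/2) = 45/2.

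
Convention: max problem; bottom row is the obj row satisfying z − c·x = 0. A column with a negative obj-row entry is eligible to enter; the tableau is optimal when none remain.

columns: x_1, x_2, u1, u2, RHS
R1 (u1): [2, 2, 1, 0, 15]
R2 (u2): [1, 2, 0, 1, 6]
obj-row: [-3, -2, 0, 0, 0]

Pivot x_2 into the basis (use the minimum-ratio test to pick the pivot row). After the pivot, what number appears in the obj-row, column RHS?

6

Ratio test on column x_2 — row 1: 15/2 = 15/2; row 2: 6/2 = 3. Minimum is 3 at row 2 (u2 leaves); pivot element 2.
Divide row 2 by 2; eliminate column x_2 from the other rows.
obj-row update in column RHS: 0 − (-2)·3 = 6.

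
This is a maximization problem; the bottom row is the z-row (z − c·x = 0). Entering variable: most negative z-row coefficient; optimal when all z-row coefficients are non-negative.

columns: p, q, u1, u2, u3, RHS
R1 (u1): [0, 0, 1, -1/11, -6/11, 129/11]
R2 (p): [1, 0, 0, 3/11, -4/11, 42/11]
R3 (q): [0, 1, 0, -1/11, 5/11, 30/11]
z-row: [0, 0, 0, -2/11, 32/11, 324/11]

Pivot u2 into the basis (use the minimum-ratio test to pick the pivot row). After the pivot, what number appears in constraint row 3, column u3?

Ratio test on column u2 — row 1: entry -1/11 ≤ 0; row 2: (42/11)/(3/11) = 14; row 3: entry -1/11 ≤ 0. Minimum is 14 at row 2 (p leaves); pivot element 3/11.
Divide row 2 by 3/11; eliminate column u2 from the other rows.
Row 3 update in column u3: 5/11 − (-1/11)·(-4/3) = 1/3.

1/3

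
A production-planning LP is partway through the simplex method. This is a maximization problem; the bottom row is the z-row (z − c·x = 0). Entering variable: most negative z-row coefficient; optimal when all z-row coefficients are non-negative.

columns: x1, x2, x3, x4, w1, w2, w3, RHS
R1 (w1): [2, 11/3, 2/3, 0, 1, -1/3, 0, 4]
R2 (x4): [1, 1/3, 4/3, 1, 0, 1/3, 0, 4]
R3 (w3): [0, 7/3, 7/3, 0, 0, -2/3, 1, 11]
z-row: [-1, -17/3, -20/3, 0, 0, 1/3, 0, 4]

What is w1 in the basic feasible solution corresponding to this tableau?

4

w1 is basic (row 1); its value is the RHS of that row, 4.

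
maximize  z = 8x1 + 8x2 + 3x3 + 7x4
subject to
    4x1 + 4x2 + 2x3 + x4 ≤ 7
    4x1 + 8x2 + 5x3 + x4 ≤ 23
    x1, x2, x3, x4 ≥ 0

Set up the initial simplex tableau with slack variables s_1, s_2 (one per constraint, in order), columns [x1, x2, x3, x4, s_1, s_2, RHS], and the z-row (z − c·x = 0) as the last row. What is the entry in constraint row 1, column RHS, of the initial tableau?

The RHS of constraint 1 is b_1 = 7.

7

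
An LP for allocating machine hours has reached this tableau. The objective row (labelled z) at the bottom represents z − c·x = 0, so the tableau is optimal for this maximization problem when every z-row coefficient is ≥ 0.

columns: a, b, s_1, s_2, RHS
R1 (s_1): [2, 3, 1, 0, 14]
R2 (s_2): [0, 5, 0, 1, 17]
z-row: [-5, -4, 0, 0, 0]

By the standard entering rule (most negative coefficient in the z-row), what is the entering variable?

Negative z-row entries: a: -5, b: -4.
The most negative is -5 in column a, so a enters.

a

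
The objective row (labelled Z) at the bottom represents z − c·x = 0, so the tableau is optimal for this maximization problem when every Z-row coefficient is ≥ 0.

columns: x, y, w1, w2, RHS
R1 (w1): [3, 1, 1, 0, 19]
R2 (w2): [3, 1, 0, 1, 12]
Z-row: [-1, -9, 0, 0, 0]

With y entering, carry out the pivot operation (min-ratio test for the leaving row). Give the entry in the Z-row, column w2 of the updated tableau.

9

Ratio test on column y — row 1: 19/1 = 19; row 2: 12/1 = 12. Minimum is 12 at row 2 (w2 leaves); pivot element 1.
Divide row 2 by 1; eliminate column y from the other rows.
Z-row update in column w2: 0 − (-9)·1 = 9.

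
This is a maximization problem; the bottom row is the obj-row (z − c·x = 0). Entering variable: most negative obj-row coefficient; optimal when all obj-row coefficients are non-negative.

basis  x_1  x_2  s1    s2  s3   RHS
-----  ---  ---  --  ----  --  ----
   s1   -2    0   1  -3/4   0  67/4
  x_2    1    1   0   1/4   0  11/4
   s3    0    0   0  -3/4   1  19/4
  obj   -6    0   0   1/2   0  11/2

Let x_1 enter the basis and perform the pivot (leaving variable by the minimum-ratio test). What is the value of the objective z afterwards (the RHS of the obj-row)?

Ratio test on column x_1 — row 1: entry -2 ≤ 0; row 2: (11/4)/1 = 11/4; row 3: entry 0 ≤ 0. Minimum is 11/4 at row 2 (x_2 leaves); pivot element 1.
Pivot on row 2; the obj-row RHS becomes 11/2 − (-6)·(11/4) = 22.

22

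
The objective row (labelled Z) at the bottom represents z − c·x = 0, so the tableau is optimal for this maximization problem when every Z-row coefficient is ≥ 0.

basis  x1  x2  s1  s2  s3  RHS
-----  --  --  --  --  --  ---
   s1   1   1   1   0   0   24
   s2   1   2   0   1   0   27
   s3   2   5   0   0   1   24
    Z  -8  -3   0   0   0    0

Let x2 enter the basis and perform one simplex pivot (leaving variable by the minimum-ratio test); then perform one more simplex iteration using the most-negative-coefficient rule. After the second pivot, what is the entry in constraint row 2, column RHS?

15

Ratio test on column x2 — row 1: 24/1 = 24; row 2: 27/2 = 27/2; row 3: 24/5 = 24/5. Minimum is 24/5 at row 3 (s3 leaves); pivot element 5.
Divide row 3 by 5; eliminate column x2 from the other rows.
Second iteration: most negative Z-row entry is -34/5 in column x1, so x1 enters.
Ratio test on column x1 — row 1: (96/5)/(3/5) = 32; row 2: (87/5)/(1/5) = 87; row 3: (24/5)/(2/5) = 12. Minimum is 12 at row 3 (x2 leaves); pivot element 2/5.
Divide row 3 by 2/5; eliminate column x1 from the other rows.
After both pivots, the entry at constraint row 2, column RHS is 15.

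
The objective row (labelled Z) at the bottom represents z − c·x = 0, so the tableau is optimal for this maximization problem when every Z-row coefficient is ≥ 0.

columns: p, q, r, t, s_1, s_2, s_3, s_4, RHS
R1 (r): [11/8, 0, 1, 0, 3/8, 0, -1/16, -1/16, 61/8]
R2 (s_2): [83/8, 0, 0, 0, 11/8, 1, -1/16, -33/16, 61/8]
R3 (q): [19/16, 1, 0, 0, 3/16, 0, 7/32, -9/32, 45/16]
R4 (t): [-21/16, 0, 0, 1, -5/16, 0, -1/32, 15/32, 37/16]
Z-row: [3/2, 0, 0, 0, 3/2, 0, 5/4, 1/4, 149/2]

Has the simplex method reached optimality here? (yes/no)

yes

Every Z-row coefficient is ≥ 0, so the tableau is optimal.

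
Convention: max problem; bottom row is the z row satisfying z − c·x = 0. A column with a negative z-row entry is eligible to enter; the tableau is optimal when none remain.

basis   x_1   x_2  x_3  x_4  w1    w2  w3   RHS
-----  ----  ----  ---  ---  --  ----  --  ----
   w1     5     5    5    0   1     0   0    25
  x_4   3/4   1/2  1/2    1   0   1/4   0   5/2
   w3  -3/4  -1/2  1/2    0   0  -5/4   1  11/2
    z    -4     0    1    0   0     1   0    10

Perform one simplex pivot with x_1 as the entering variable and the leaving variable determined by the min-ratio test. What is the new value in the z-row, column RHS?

Ratio test on column x_1 — row 1: 25/5 = 5; row 2: (5/2)/(3/4) = 10/3; row 3: entry -3/4 ≤ 0. Minimum is 10/3 at row 2 (x_4 leaves); pivot element 3/4.
Divide row 2 by 3/4; eliminate column x_1 from the other rows.
z-row update in column RHS: 10 − (-4)·(10/3) = 70/3.

70/3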